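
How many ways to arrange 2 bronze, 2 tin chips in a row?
4! / (2! × 2!) = 6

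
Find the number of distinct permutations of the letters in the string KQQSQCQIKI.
10! / (4! × 1! × 2! × 2! × 1!) = 37800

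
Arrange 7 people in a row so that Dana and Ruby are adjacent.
Treat as block: (7-1)! × 2! = 720 × 2 = 1440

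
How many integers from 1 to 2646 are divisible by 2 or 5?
⌊2646/2⌋ + ⌊2646/5⌋ - ⌊2646/10⌋ = 1323 + 529 - 264 = 1588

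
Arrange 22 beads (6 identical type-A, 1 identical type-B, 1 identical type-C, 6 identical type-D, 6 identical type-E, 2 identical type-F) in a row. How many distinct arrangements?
22! / (6! × 1! × 1! × 6! × 6! × 2!) = 1505702278080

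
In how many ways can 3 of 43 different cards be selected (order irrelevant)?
C(43,3) = 43!/(3!×40!) = 12341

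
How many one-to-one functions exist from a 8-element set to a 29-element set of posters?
P(29,8) = 29!/(29-8)! = 173059286400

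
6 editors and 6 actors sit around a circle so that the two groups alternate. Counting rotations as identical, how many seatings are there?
Fix one of the editors: (6-1)! ways for the remaining editors, × 6! ways for the actors = 120 × 720 = 86400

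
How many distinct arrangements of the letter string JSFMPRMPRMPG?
12! / (1! × 2! × 3! × 1! × 3! × 1! × 1!) = 6652800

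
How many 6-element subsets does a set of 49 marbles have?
C(49,6) = 49!/(6!×43!) = 13983816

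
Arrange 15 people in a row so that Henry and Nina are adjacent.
Treat as block: (15-1)! × 2! = 87178291200 × 2 = 174356582400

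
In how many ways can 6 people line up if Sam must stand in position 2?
Fix one position: (6-1)! = 120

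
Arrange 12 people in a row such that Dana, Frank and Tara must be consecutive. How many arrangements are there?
Treat the 3 as one block: (12-3+1)! × 3! = 3628800 × 6 = 21772800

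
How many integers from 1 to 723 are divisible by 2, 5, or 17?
⌊723/2⌋+⌊723/5⌋+⌊723/17⌋ - ⌊723/10⌋-⌊723/34⌋-⌊723/85⌋ + ⌊723/170⌋ = 361+144+42 - 72-21-8 + 4 = 450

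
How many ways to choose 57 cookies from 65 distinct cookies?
C(65,57) = 65!/(57!×8!) = 5047381560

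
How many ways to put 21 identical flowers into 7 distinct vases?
C(21+7-1, 7-1) = C(27, 6) = 296010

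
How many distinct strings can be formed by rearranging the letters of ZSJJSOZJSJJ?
11! / (5! × 3! × 2! × 1!) = 27720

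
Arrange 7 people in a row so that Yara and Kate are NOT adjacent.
Total - adjacent = 7! - (7-1)!×2 = 5040 - 1440 = 3600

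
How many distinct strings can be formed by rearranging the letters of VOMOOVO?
7! / (2! × 1! × 4!) = 105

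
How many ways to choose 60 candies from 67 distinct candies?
C(67,60) = 67!/(60!×7!) = 869648208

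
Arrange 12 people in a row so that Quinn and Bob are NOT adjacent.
Total - adjacent = 12! - (12-1)!×2 = 479001600 - 79833600 = 399168000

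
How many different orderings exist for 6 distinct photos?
6! = 720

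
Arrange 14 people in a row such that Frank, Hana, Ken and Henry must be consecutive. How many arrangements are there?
Treat the 4 as one block: (14-4+1)! × 4! = 39916800 × 24 = 958003200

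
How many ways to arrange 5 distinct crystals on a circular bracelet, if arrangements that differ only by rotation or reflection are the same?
(5-1)!/2 = 24/2 = 12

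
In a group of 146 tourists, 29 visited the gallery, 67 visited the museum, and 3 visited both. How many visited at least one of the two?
|A∪B| = |A| + |B| - |A∩B| = 29 + 67 - 3 = 93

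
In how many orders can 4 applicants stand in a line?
4! = 24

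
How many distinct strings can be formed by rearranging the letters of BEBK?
4! / (1! × 2! × 1!) = 12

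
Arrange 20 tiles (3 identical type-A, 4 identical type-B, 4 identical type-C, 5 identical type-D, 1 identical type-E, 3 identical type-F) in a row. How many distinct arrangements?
20! / (3! × 4! × 4! × 5! × 1! × 3!) = 977728752000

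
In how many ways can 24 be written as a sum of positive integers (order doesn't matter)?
Pentagonal recurrence p(n) = p(n-1) + p(n-2) - p(n-5) - p(n-7) + p(n-12) + p(n-15) - ... gives p(0..23) = 1, 1, 2, 3, 5, 7, 11, 15, 22, 30, 42, 56, 77, 101, 135, 176, 231, 297, 385, 490, 627, 792, 1002, 1255. p(24) = p(23) + p(22) - p(19) - p(17) + p(12) + p(9) - p(2) = 1255 + 1002 - 490 - 297 + 77 + 30 - 2 = 1575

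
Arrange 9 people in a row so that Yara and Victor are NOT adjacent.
Total - adjacent = 9! - (9-1)!×2 = 362880 - 80640 = 282240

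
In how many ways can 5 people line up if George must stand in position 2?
Fix one position: (5-1)! = 24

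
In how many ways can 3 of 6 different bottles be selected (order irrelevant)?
C(6,3) = 6!/(3!×3!) = 20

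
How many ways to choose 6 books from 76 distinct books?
C(76,6) = 76!/(6!×70!) = 218618940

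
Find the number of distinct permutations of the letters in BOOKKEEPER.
10! / (1! × 2! × 2! × 3! × 1! × 1!) = 151200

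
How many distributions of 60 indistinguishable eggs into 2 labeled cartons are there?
C(60+2-1, 2-1) = C(61, 1) = 61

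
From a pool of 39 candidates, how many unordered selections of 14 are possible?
C(39,14) = 39!/(14!×25!) = 15084504396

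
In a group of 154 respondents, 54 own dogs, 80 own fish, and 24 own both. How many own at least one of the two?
|A∪B| = |A| + |B| - |A∩B| = 54 + 80 - 24 = 110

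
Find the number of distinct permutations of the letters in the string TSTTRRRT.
8! / (1! × 4! × 3!) = 280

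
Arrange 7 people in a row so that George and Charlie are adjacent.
Treat as block: (7-1)! × 2! = 720 × 2 = 1440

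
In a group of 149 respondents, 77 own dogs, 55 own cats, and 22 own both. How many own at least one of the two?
|A∪B| = |A| + |B| - |A∩B| = 77 + 55 - 22 = 110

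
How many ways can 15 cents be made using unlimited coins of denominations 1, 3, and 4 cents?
Coefficient of x^15 in 1/(1-x^1) · 1/(1-x^3) · 1/(1-x^4). Case on j = number of 4-cent coins (j = 0..3); remainder r = 15 - 4j is made from {1,3} in ⌊r/3⌋+1 ways. r = 15, 11, 7, 3 → 6 + 4 + 3 + 2 = 15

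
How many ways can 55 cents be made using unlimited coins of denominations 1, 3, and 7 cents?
Coefficient of x^55 in 1/(1-x^1) · 1/(1-x^3) · 1/(1-x^7). Case on j = number of 7-cent coins (j = 0..7); remainder r = 55 - 7j is made from {1,3} in ⌊r/3⌋+1 ways. r = 55, 48, 41, 34, 27, 20, 13, 6 → 19 + 17 + 14 + 12 + 10 + 7 + 5 + 3 = 87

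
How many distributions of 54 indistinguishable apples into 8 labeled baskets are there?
C(54+8-1, 8-1) = C(61, 7) = 436270780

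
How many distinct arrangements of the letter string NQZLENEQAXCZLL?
14! / (1! × 2! × 1! × 2! × 3! × 1! × 2! × 2!) = 908107200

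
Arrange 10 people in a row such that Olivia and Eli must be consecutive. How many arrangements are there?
Treat the 2 as one block: (10-2+1)! × 2! = 362880 × 2 = 725760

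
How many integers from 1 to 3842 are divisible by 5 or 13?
⌊3842/5⌋ + ⌊3842/13⌋ - ⌊3842/65⌋ = 768 + 295 - 59 = 1004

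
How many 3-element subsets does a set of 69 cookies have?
C(69,3) = 69!/(3!×66!) = 52394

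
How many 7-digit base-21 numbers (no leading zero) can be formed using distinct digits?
First digit: 20 choices (nonzero). Then descending: 20 × 20 × 19 × 18 × 17 × 16 × 15 = 558144000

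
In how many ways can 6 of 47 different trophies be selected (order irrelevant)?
C(47,6) = 47!/(6!×41!) = 10737573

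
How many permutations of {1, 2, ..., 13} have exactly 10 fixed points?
Choose the 10 fixed points C(13,10) = 286, derange the rest: !3 = Σ_{j=0}^{3} (-1)^j·3!/j! = 6 - 6 + 3 - 1 = 2. Product = 286 × 2 = 572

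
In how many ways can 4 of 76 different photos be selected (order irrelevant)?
C(76,4) = 76!/(4!×72!) = 1282975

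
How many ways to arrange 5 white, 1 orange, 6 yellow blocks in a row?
12! / (5! × 1! × 6!) = 5544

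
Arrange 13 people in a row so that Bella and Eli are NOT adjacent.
Total - adjacent = 13! - (13-1)!×2 = 6227020800 - 958003200 = 5269017600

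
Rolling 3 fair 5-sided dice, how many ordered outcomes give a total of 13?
Coefficient of x^13 in (x + x² + ... + x^5)^3. By inclusion-exclusion on dice exceeding 5: Σ_j (-1)^j C(3,j)·C(13-1-5j, 2) = C(3,0)·C(12,2) - C(3,1)·C(7,2) + C(3,2)·C(2,2) = 1·66 - 3·21 + 3·1 = 6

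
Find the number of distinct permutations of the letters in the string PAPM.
4! / (1! × 2! × 1!) = 12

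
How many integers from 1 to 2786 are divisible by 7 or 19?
⌊2786/7⌋ + ⌊2786/19⌋ - ⌊2786/133⌋ = 398 + 146 - 20 = 524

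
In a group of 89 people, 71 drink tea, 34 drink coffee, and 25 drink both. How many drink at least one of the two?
|A∪B| = |A| + |B| - |A∩B| = 71 + 34 - 25 = 80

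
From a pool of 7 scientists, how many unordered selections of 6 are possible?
C(7,6) = 7!/(6!×1!) = 7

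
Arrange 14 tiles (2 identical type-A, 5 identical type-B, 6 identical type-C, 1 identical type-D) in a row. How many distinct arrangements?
14! / (2! × 5! × 6! × 1!) = 504504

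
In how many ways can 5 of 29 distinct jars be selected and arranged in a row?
P(29,5) = 29!/(29-5)! = 14250600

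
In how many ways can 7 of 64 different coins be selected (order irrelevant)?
C(64,7) = 64!/(7!×57!) = 621216192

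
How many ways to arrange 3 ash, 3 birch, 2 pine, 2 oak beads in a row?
10! / (3! × 3! × 2! × 2!) = 25200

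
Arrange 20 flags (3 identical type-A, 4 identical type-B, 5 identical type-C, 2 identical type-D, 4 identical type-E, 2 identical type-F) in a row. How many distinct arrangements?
20! / (3! × 4! × 5! × 2! × 4! × 2!) = 1466593128000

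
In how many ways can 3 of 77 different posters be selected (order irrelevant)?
C(77,3) = 77!/(3!×74!) = 73150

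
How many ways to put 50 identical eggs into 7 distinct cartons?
C(50+7-1, 7-1) = C(56, 6) = 32468436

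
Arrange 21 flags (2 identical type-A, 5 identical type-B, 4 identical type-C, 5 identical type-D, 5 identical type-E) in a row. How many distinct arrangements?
21! / (2! × 5! × 4! × 5! × 5!) = 615969113760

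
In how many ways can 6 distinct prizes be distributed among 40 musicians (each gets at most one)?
P(40,6) = 40!/(40-6)! = 2763633600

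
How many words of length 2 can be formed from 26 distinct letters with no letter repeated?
P(26,2) = 26!/(26-2)! = 650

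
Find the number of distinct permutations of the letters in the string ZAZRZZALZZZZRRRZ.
16! / (4! × 1! × 2! × 9!) = 1201200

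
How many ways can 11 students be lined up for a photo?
11! = 39916800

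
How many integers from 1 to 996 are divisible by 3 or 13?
⌊996/3⌋ + ⌊996/13⌋ - ⌊996/39⌋ = 332 + 76 - 25 = 383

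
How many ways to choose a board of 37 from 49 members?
C(49,37) = 49!/(37!×12!) = 92263734836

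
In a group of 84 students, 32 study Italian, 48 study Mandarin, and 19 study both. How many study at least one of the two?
|A∪B| = |A| + |B| - |A∩B| = 32 + 48 - 19 = 61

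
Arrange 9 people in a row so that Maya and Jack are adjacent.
Treat as block: (9-1)! × 2! = 40320 × 2 = 80640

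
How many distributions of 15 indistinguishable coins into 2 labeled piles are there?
C(15+2-1, 2-1) = C(16, 1) = 16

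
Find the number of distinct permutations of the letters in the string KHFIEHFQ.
8! / (1! × 2! × 1! × 2! × 1! × 1!) = 10080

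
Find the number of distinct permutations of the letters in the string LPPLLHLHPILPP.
13! / (5! × 2! × 1! × 5!) = 216216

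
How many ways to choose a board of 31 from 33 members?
C(33,31) = 33!/(31!×2!) = 528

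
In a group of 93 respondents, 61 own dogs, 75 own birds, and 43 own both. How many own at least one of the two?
|A∪B| = |A| + |B| - |A∩B| = 61 + 75 - 43 = 93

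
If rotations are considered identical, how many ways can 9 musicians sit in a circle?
Circular: fix one position, arrange the rest. (9-1)! = 40320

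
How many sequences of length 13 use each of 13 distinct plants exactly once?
13! = 6227020800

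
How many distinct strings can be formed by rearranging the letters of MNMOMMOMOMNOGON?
15! / (6! × 3! × 5! × 1!) = 2522520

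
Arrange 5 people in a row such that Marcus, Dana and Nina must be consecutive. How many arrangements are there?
Treat the 3 as one block: (5-3+1)! × 3! = 6 × 6 = 36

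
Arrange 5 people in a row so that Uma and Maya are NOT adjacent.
Total - adjacent = 5! - (5-1)!×2 = 120 - 48 = 72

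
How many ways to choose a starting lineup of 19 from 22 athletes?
C(22,19) = 22!/(19!×3!) = 1540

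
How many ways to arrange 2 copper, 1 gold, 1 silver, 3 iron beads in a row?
7! / (2! × 1! × 1! × 3!) = 420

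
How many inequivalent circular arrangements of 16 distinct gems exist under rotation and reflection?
(16-1)!/2 = 1307674368000/2 = 653837184000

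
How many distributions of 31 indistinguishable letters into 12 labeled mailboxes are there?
C(31+12-1, 12-1) = C(42, 11) = 4280561376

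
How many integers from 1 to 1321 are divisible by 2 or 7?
⌊1321/2⌋ + ⌊1321/7⌋ - ⌊1321/14⌋ = 660 + 188 - 94 = 754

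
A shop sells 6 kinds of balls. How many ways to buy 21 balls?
C(21+6-1, 6-1) = C(26, 5) = 65780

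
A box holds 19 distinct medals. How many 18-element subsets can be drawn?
C(19,18) = 19!/(18!×1!) = 19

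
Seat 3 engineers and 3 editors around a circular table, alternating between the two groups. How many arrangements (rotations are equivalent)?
Fix one of the engineers: (3-1)! ways for the remaining engineers, × 3! ways for the editors = 2 × 6 = 12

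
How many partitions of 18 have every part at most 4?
Let r_j(i) = number of partitions of i into parts ≤ j, for i = 0..18. r_1(i) = 1 for all i; r_j(i) = r_{j-1}(i) + r_j(i-j). Rows j = 2..4: ≤2: 1 1 2 2 3 3 4 4 5 5 6 6 7 7 8 8 9 9 10; ≤3: 1 1 2 3 4 5 7 8 10 12 14 16 19 21 24 27 30 33 37; ≤4: 1 1 2 3 5 6 9 11 15 18 23 27 34 39 47 54 64 72 84. r_4(18) = 84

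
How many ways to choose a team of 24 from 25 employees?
C(25,24) = 25!/(24!×1!) = 25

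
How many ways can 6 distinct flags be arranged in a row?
6! = 720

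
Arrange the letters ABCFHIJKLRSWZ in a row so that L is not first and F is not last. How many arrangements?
By inclusion-exclusion: 13! - 2×(13-1)! + (13-2)! = 6227020800 - 958003200 + 39916800 = 5308934400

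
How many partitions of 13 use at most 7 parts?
By conjugation, equals partitions of 13 into parts ≤ 7. Let r_j(i) = number of partitions of i into parts ≤ j, for i = 0..13. r_1(i) = 1 for all i; r_j(i) = r_{j-1}(i) + r_j(i-j). Rows j = 2..7: ≤2: 1 1 2 2 3 3 4 4 5 5 6 6 7 7; ≤3: 1 1 2 3 4 5 7 8 10 12 14 16 19 21; ≤4: 1 1 2 3 5 6 9 11 15 18 23 27 34 39; ≤5: 1 1 2 3 5 7 10 13 18 23 30 37 47 57; ≤6: 1 1 2 3 5 7 11 14 20 26 35 44 58 71; ≤7: 1 1 2 3 5 7 11 15 21 28 38 49 65 82. r_7(13) = 82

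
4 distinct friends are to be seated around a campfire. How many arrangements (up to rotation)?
Circular: fix one position, arrange the rest. (4-1)! = 6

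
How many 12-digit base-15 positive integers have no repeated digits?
First digit: 14 choices (nonzero). Then descending: 14 × 14 × 13 × 12 × 11 × 10 × 9 × 8 × 7 × 6 × 5 × 4 = 203416012800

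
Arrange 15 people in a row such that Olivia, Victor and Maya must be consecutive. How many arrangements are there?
Treat the 3 as one block: (15-3+1)! × 3! = 6227020800 × 6 = 37362124800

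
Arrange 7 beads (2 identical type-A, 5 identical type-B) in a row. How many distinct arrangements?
7! / (2! × 5!) = 21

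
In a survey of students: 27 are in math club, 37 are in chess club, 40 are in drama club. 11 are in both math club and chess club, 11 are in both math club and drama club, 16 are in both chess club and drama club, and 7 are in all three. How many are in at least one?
|A∪B∪C| = 27+37+40-11-11-16+7 = 73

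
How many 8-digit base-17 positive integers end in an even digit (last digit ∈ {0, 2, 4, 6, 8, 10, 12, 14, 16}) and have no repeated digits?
Last∈{0,2,4,6,8,10,12,14,16}. Last=0: 57657600. Last nonzero: 8×15×P(15,6) = 432432000. Total = 490089600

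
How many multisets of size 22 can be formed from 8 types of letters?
C(22+8-1, 8-1) = C(29, 7) = 1560780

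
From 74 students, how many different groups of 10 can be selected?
C(74,10) = 74!/(10!×64!) = 718406958841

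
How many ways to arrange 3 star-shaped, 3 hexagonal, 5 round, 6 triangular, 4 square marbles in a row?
21! / (3! × 3! × 5! × 6! × 4!) = 684410126400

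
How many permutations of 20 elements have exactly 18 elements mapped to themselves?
Choose the 18 fixed points C(20,18) = 190, derange the rest: !2 = Σ_{j=0}^{2} (-1)^j·2!/j! = 2 - 2 + 1 = 1. Product = 190 × 1 = 190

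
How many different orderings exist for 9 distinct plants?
9! = 362880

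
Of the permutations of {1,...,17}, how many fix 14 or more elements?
Exactly j fixed points: C(17,j)·!(17-j); sum over j ≥ 14 (derangement numbers via !m = (m-1)·(!(m-1) + !(m-2)): !0..!3 = 1, 0, 1, 2). Σ_{j=14}^{17} C(17,j)·!(17-j) = C(17,14)·!3 + C(17,15)·!2 + C(17,16)·!1 + C(17,17)·!0 = 680·2 + 136·1 + 17·0 + 1·1 = 1497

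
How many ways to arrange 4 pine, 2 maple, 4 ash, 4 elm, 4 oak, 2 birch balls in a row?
20! / (4! × 2! × 4! × 4! × 4! × 2!) = 1833241410000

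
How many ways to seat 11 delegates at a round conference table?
Circular: fix one position, arrange the rest. (11-1)! = 3628800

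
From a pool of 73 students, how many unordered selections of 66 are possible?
C(73,66) = 73!/(66!×7!) = 1629348612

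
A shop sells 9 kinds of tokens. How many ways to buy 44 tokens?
C(44+9-1, 9-1) = C(52, 8) = 752538150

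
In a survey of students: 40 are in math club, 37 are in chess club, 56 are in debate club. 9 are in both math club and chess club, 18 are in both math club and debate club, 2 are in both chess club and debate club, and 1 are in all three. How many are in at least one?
|A∪B∪C| = 40+37+56-9-18-2+1 = 105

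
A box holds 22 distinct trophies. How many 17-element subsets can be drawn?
C(22,17) = 22!/(17!×5!) = 26334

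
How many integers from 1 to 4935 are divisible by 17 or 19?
⌊4935/17⌋ + ⌊4935/19⌋ - ⌊4935/323⌋ = 290 + 259 - 15 = 534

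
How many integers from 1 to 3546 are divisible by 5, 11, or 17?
⌊3546/5⌋+⌊3546/11⌋+⌊3546/17⌋ - ⌊3546/55⌋-⌊3546/85⌋-⌊3546/187⌋ + ⌊3546/935⌋ = 709+322+208 - 64-41-18 + 3 = 1119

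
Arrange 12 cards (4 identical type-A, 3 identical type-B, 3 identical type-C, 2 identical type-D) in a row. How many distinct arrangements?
12! / (4! × 3! × 3! × 2!) = 277200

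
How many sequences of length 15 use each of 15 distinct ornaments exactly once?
15! = 1307674368000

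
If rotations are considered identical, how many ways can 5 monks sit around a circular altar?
Circular: fix one position, arrange the rest. (5-1)! = 24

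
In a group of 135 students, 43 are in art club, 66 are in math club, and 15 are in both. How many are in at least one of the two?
|A∪B| = |A| + |B| - |A∩B| = 43 + 66 - 15 = 94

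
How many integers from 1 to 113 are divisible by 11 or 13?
⌊113/11⌋ + ⌊113/13⌋ - ⌊113/143⌋ = 10 + 8 - 0 = 18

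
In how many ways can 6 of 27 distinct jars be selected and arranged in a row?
P(27,6) = 27!/(27-6)! = 213127200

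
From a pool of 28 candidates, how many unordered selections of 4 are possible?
C(28,4) = 28!/(4!×24!) = 20475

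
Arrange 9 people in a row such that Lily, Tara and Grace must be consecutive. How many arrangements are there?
Treat the 3 as one block: (9-3+1)! × 3! = 5040 × 6 = 30240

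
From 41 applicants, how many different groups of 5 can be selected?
C(41,5) = 41!/(5!×36!) = 749398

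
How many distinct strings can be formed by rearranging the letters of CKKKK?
5! / (1! × 4!) = 5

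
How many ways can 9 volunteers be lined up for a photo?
9! = 362880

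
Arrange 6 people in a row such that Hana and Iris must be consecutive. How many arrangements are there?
Treat the 2 as one block: (6-2+1)! × 2! = 120 × 2 = 240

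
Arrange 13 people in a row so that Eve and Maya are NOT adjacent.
Total - adjacent = 13! - (13-1)!×2 = 6227020800 - 958003200 = 5269017600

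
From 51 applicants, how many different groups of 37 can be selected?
C(51,37) = 51!/(37!×14!) = 1292706174900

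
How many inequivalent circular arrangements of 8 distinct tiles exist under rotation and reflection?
(8-1)!/2 = 5040/2 = 2520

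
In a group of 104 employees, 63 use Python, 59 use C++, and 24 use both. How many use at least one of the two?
|A∪B| = |A| + |B| - |A∩B| = 63 + 59 - 24 = 98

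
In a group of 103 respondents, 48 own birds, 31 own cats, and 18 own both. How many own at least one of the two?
|A∪B| = |A| + |B| - |A∩B| = 48 + 31 - 18 = 61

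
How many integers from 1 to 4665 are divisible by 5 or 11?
⌊4665/5⌋ + ⌊4665/11⌋ - ⌊4665/55⌋ = 933 + 424 - 84 = 1273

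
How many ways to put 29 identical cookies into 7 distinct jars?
C(29+7-1, 7-1) = C(35, 6) = 1623160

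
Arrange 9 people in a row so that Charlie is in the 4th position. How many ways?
Fix one position: (9-1)! = 40320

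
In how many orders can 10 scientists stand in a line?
10! = 3628800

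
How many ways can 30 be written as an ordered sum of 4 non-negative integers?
C(30+4-1, 4-1) = C(33, 3) = 5456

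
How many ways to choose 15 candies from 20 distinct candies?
C(20,15) = 20!/(15!×5!) = 15504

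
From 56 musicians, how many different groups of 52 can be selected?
C(56,52) = 56!/(52!×4!) = 367290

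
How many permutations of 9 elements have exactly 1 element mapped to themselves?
Choose the 1 fixed point C(9,1) = 9, derange the rest: !8 = Σ_{j=0}^{8} (-1)^j·8!/j! = 40320 - 40320 + 20160 - 6720 + 1680 - 336 + 56 - 8 + 1 = 14833. Product = 9 × 14833 = 133497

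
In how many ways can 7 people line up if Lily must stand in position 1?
Fix one position: (7-1)! = 720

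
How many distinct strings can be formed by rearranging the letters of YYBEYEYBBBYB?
12! / (5! × 2! × 5!) = 16632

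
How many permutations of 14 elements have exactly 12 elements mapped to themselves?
Choose the 12 fixed points C(14,12) = 91, derange the rest: !2 = Σ_{j=0}^{2} (-1)^j·2!/j! = 2 - 2 + 1 = 1. Product = 91 × 1 = 91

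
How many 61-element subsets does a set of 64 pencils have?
C(64,61) = 64!/(61!×3!) = 41664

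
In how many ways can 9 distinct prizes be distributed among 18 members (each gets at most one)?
P(18,9) = 18!/(18-9)! = 17643225600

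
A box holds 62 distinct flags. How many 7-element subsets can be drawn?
C(62,7) = 62!/(7!×55!) = 491796152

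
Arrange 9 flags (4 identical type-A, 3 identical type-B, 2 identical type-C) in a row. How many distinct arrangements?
9! / (4! × 3! × 2!) = 1260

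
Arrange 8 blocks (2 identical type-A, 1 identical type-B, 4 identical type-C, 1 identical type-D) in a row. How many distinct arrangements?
8! / (2! × 1! × 4! × 1!) = 840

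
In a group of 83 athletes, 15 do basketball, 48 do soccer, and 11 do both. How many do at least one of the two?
|A∪B| = |A| + |B| - |A∩B| = 15 + 48 - 11 = 52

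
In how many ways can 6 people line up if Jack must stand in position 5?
Fix one position: (6-1)! = 120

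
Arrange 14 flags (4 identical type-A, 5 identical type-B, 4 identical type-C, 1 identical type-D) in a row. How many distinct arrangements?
14! / (4! × 5! × 4! × 1!) = 1261260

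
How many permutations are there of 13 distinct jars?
13! = 6227020800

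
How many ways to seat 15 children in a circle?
Circular: fix one position, arrange the rest. (15-1)! = 87178291200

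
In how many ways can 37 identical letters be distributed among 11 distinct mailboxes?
C(37+11-1, 11-1) = C(47, 10) = 5178066751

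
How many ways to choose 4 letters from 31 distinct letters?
C(31,4) = 31!/(4!×27!) = 31465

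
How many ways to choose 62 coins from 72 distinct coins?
C(72,62) = 72!/(62!×10!) = 536211932256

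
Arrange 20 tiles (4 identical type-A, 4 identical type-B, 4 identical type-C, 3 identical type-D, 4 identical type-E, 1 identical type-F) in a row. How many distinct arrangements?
20! / (4! × 4! × 4! × 3! × 4! × 1!) = 1222160940000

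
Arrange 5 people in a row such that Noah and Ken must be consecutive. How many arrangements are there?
Treat the 2 as one block: (5-2+1)! × 2! = 24 × 2 = 48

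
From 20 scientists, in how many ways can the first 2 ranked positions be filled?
P(20,2) = 20!/(20-2)! = 380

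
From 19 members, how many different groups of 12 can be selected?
C(19,12) = 19!/(12!×7!) = 50388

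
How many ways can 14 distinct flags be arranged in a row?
14! = 87178291200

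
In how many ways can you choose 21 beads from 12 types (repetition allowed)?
C(21+12-1, 12-1) = C(32, 11) = 129024480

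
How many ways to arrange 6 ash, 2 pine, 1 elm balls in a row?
9! / (6! × 2! × 1!) = 252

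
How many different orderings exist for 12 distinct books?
12! = 479001600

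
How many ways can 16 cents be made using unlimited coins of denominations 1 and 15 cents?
Coefficient of x^16 in 1/(1-x^1) · 1/(1-x^15). Use j coins of 15 for j = 0..⌊16/15⌋ = 1, the rest in 1s: 1 + 1 = 2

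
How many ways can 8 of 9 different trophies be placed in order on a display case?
P(9,8) = 9!/(9-8)! = 362880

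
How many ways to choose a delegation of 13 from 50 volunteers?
C(50,13) = 50!/(13!×37!) = 354860518600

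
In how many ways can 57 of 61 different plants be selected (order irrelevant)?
C(61,57) = 61!/(57!×4!) = 521855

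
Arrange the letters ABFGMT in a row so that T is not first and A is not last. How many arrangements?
By inclusion-exclusion: 6! - 2×(6-1)! + (6-2)! = 720 - 240 + 24 = 504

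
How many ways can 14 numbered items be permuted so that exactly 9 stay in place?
Choose the 9 fixed points C(14,9) = 2002, derange the rest: !5 = Σ_{j=0}^{5} (-1)^j·5!/j! = 120 - 120 + 60 - 20 + 5 - 1 = 44. Product = 2002 × 44 = 88088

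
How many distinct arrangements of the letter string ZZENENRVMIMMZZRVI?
17! / (2! × 2! × 2! × 2! × 4! × 2! × 3!) = 77189112000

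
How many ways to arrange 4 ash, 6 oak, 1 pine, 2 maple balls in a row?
13! / (4! × 6! × 1! × 2!) = 180180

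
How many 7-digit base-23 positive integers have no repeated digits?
First digit: 22 choices (nonzero). Then descending: 22 × 22 × 21 × 20 × 19 × 18 × 17 = 1181869920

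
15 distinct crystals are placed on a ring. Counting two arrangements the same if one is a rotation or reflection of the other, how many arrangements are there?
(15-1)!/2 = 87178291200/2 = 43589145600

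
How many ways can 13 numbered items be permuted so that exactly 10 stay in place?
Choose the 10 fixed points C(13,10) = 286, derange the rest: !3 = Σ_{j=0}^{3} (-1)^j·3!/j! = 6 - 6 + 3 - 1 = 2. Product = 286 × 2 = 572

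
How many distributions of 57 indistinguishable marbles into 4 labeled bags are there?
C(57+4-1, 4-1) = C(60, 3) = 34220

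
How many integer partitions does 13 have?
Pentagonal recurrence p(n) = p(n-1) + p(n-2) - p(n-5) - p(n-7) + p(n-12) + p(n-15) - ... gives p(0..12) = 1, 1, 2, 3, 5, 7, 11, 15, 22, 30, 42, 56, 77. p(13) = p(12) + p(11) - p(8) - p(6) + p(1) = 77 + 56 - 22 - 11 + 1 = 101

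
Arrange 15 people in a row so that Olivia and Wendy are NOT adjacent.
Total - adjacent = 15! - (15-1)!×2 = 1307674368000 - 174356582400 = 1133317785600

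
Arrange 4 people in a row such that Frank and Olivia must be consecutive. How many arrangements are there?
Treat the 2 as one block: (4-2+1)! × 2! = 6 × 2 = 12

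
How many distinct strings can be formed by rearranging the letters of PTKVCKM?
7! / (2! × 1! × 1! × 1! × 1! × 1!) = 2520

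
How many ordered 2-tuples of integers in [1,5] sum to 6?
Coefficient of x^6 in (x + x² + ... + x^5)^2. By inclusion-exclusion on dice exceeding 5: Σ_j (-1)^j C(2,j)·C(6-1-5j, 1) = C(2,0)·C(5,1) = 1·5 = 5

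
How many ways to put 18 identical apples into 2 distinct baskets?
C(18+2-1, 2-1) = C(19, 1) = 19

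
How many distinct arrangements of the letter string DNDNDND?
7! / (4! × 3!) = 35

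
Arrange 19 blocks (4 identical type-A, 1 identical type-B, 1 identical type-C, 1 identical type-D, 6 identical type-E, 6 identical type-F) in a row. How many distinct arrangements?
19! / (4! × 1! × 1! × 1! × 6! × 6!) = 9777287520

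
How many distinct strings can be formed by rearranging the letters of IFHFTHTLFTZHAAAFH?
17! / (1! × 4! × 4! × 3! × 1! × 3! × 1!) = 17153136000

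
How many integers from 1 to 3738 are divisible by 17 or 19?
⌊3738/17⌋ + ⌊3738/19⌋ - ⌊3738/323⌋ = 219 + 196 - 11 = 404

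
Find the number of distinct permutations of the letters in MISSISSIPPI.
11! / (1! × 4! × 4! × 2!) = 34650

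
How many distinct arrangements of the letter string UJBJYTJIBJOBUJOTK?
17! / (3! × 2! × 1! × 2! × 1! × 5! × 2! × 1!) = 61751289600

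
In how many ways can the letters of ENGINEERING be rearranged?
11! / (3! × 3! × 2! × 2! × 1!) = 277200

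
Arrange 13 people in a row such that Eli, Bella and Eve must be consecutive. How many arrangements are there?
Treat the 3 as one block: (13-3+1)! × 3! = 39916800 × 6 = 239500800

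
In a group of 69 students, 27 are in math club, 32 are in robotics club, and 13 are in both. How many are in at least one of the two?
|A∪B| = |A| + |B| - |A∩B| = 27 + 32 - 13 = 46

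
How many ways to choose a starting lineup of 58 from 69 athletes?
C(69,58) = 69!/(58!×11!) = 1823810410032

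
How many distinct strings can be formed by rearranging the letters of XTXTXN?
6! / (3! × 2! × 1!) = 60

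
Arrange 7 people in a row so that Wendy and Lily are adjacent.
Treat as block: (7-1)! × 2! = 720 × 2 = 1440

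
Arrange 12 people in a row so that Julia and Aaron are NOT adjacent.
Total - adjacent = 12! - (12-1)!×2 = 479001600 - 79833600 = 399168000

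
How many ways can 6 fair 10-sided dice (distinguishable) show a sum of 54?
Coefficient of x^54 in (x + x² + ... + x^10)^6. By inclusion-exclusion on dice exceeding 10: Σ_j (-1)^j C(6,j)·C(54-1-10j, 5) = C(6,0)·C(53,5) - C(6,1)·C(43,5) + C(6,2)·C(33,5) - C(6,3)·C(23,5) + C(6,4)·C(13,5) = 1·2869685 - 6·962598 + 15·237336 - 20·33649 + 15·1287 = 462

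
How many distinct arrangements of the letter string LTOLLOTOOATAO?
13! / (5! × 3! × 2! × 3!) = 720720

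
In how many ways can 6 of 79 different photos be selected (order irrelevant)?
C(79,6) = 79!/(6!×73!) = 277962685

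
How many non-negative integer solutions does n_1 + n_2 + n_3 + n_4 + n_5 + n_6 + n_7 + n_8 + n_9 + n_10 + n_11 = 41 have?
C(41+11-1, 11-1) = C(51, 10) = 12777711870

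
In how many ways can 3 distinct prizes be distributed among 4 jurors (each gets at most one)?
P(4,3) = 4!/(4-3)! = 24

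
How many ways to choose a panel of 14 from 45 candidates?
C(45,14) = 45!/(14!×31!) = 166871334960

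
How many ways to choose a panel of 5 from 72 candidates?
C(72,5) = 72!/(5!×67!) = 13991544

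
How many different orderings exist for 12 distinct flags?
12! = 479001600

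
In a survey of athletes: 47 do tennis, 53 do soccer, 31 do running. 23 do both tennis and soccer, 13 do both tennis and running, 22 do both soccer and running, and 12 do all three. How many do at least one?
|A∪B∪C| = 47+53+31-23-13-22+12 = 85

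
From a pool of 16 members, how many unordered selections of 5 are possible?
C(16,5) = 16!/(5!×11!) = 4368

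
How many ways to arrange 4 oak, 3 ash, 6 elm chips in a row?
13! / (4! × 3! × 6!) = 60060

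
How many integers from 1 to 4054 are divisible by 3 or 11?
⌊4054/3⌋ + ⌊4054/11⌋ - ⌊4054/33⌋ = 1351 + 368 - 122 = 1597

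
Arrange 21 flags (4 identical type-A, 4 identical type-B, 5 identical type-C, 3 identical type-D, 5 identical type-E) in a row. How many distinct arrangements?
21! / (4! × 4! × 5! × 3! × 5!) = 1026615189600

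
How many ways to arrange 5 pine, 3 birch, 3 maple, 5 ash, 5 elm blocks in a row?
21! / (5! × 3! × 3! × 5! × 5!) = 821292151680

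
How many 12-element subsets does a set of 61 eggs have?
C(61,12) = 61!/(12!×49!) = 1742058970275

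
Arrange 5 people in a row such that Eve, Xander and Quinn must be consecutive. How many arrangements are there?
Treat the 3 as one block: (5-3+1)! × 3! = 6 × 6 = 36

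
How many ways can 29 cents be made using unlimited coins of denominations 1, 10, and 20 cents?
Coefficient of x^29 in 1/(1-x^1) · 1/(1-x^10) · 1/(1-x^20). Case on j = number of 20-cent coins (j = 0..1); remainder r = 29 - 20j is made from {1,10} in ⌊r/10⌋+1 ways. r = 29, 9 → 3 + 1 = 4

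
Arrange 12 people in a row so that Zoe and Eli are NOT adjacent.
Total - adjacent = 12! - (12-1)!×2 = 479001600 - 79833600 = 399168000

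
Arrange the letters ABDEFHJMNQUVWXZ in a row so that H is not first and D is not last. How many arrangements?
By inclusion-exclusion: 15! - 2×(15-1)! + (15-2)! = 1307674368000 - 174356582400 + 6227020800 = 1139544806400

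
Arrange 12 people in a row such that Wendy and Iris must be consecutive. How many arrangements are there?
Treat the 2 as one block: (12-2+1)! × 2! = 39916800 × 2 = 79833600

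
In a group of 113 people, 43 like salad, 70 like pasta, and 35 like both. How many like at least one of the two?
|A∪B| = |A| + |B| - |A∩B| = 43 + 70 - 35 = 78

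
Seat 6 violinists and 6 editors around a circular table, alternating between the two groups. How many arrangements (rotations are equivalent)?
Fix one of the violinists: (6-1)! ways for the remaining violinists, × 6! ways for the editors = 120 × 720 = 86400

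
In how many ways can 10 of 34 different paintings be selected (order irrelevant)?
C(34,10) = 34!/(10!×24!) = 131128140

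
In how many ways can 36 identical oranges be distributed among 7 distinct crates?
C(36+7-1, 7-1) = C(42, 6) = 5245786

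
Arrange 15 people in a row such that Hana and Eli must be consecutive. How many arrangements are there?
Treat the 2 as one block: (15-2+1)! × 2! = 87178291200 × 2 = 174356582400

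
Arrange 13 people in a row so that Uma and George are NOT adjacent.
Total - adjacent = 13! - (13-1)!×2 = 6227020800 - 958003200 = 5269017600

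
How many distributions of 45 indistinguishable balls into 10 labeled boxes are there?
C(45+10-1, 10-1) = C(54, 9) = 5317936260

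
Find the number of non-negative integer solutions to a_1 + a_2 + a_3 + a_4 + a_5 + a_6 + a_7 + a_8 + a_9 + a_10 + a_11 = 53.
C(53+11-1, 11-1) = C(63, 10) = 127805525001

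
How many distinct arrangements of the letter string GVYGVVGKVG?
10! / (4! × 4! × 1! × 1!) = 6300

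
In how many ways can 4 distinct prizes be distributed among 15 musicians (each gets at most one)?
P(15,4) = 15!/(15-4)! = 32760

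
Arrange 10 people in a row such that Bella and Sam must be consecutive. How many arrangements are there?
Treat the 2 as one block: (10-2+1)! × 2! = 362880 × 2 = 725760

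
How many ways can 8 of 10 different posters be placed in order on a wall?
P(10,8) = 10!/(10-8)! = 1814400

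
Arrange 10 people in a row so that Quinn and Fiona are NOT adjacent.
Total - adjacent = 10! - (10-1)!×2 = 3628800 - 725760 = 2903040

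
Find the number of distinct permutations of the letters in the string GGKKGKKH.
8! / (4! × 3! × 1!) = 280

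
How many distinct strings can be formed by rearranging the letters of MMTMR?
5! / (3! × 1! × 1!) = 20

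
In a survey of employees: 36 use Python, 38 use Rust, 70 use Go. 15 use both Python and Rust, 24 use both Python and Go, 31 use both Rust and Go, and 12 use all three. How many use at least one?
|A∪B∪C| = 36+38+70-15-24-31+12 = 86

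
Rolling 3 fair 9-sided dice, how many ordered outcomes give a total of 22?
Coefficient of x^22 in (x + x² + ... + x^9)^3. By inclusion-exclusion on dice exceeding 9: Σ_j (-1)^j C(3,j)·C(22-1-9j, 2) = C(3,0)·C(21,2) - C(3,1)·C(12,2) + C(3,2)·C(3,2) = 1·210 - 3·66 + 3·3 = 21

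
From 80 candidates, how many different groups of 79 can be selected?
C(80,79) = 80!/(79!×1!) = 80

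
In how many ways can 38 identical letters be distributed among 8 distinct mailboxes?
C(38+8-1, 8-1) = C(45, 7) = 45379620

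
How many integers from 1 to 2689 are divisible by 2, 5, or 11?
⌊2689/2⌋+⌊2689/5⌋+⌊2689/11⌋ - ⌊2689/10⌋-⌊2689/22⌋-⌊2689/55⌋ + ⌊2689/110⌋ = 1344+537+244 - 268-122-48 + 24 = 1711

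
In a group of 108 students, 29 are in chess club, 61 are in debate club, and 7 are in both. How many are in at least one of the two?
|A∪B| = |A| + |B| - |A∩B| = 29 + 61 - 7 = 83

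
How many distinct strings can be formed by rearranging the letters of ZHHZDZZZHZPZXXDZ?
16! / (3! × 2! × 2! × 1! × 8!) = 21621600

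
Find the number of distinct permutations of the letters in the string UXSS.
4! / (1! × 2! × 1!) = 12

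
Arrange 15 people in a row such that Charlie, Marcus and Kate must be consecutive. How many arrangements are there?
Treat the 3 as one block: (15-3+1)! × 3! = 6227020800 × 6 = 37362124800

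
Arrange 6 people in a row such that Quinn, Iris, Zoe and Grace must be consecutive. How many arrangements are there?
Treat the 4 as one block: (6-4+1)! × 4! = 6 × 24 = 144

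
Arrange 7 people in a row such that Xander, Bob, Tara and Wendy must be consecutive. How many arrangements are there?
Treat the 4 as one block: (7-4+1)! × 4! = 24 × 24 = 576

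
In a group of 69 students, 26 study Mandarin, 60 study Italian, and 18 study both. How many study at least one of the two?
|A∪B| = |A| + |B| - |A∩B| = 26 + 60 - 18 = 68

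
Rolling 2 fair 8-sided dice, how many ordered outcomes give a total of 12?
Coefficient of x^12 in (x + x² + ... + x^8)^2. By inclusion-exclusion on dice exceeding 8: Σ_j (-1)^j C(2,j)·C(12-1-8j, 1) = C(2,0)·C(11,1) - C(2,1)·C(3,1) = 1·11 - 2·3 = 5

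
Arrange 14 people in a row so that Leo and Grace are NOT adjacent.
Total - adjacent = 14! - (14-1)!×2 = 87178291200 - 12454041600 = 74724249600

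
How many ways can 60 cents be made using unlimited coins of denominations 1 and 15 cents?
Coefficient of x^60 in 1/(1-x^1) · 1/(1-x^15). Use j coins of 15 for j = 0..⌊60/15⌋ = 4, the rest in 1s: 4 + 1 = 5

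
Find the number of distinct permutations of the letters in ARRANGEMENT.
11! / (2! × 2! × 2! × 1! × 2! × 1! × 1!) = 2494800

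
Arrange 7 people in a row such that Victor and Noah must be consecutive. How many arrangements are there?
Treat the 2 as one block: (7-2+1)! × 2! = 720 × 2 = 1440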